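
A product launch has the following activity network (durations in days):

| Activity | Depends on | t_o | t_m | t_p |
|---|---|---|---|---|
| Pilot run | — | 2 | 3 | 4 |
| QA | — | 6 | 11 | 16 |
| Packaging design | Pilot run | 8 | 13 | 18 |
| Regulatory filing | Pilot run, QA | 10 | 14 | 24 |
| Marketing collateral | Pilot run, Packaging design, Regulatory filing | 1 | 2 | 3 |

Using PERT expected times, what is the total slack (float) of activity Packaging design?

10 days

te_Pilot run = (2 + 4·3 + 4)/6 = 18/6 = 3
te_QA = (6 + 4·11 + 16)/6 = 66/6 = 11
te_Packaging design = (8 + 4·13 + 18)/6 = 78/6 = 13
te_Regulatory filing = (10 + 4·14 + 24)/6 = 90/6 = 15
te_Marketing collateral = (1 + 4·2 + 3)/6 = 12/6 = 2

Forward pass:
ES_Pilot run = 0; EF_Pilot run = 3
ES_QA = 0; EF_QA = 11
ES_Packaging design = 3; EF_Packaging design = 3+13 = 16
ES_Regulatory filing = max(EF_Pilot run=3, EF_QA=11) = 11; EF_Regulatory filing = 11+15 = 26
ES_Marketing collateral = max(EF_Pilot run=3, EF_Packaging design=16, EF_Regulatory filing=26) = 26; EF_Marketing collateral = 26+2 = 28
Expected project duration μ = 28 days. Critical path: QA → Regulatory filing → Marketing collateral.

Backward pass:
LF_Marketing collateral = 28; LS_Marketing collateral = 28−2 = 26
LF_Regulatory filing = LS_Marketing collateral = 26; LS_Regulatory filing = 26−15 = 11
LF_Packaging design = LS_Marketing collateral = 26; LS_Packaging design = 26−13 = 13
LF_QA = LS_Regulatory filing = 11; LS_QA = 11−11 = 0
LF_Pilot run = min(LS_Packaging design=13, LS_Regulatory filing=11, LS_Marketing collateral=26) = 11; LS_Pilot run = 11−3 = 8
Slack_Packaging design = LS_Packaging design − ES_Packaging design = 13 − 3 = 10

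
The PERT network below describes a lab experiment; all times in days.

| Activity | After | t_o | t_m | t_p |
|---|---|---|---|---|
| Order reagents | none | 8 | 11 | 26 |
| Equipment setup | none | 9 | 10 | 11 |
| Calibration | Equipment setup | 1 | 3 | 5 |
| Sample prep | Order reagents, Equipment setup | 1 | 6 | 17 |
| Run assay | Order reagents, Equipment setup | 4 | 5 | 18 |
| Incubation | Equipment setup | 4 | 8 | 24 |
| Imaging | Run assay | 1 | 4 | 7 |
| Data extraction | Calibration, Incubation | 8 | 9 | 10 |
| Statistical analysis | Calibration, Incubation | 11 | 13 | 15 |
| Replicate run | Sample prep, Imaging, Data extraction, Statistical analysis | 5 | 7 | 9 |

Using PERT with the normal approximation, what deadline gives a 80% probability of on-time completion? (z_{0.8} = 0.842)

42.9 days

te_Order reagents = (8 + 4·11 + 26)/6 = 78/6 = 13; σ²_Order reagents = ((26−8)/6)² = 9.000
te_Equipment setup = (9 + 4·10 + 11)/6 = 60/6 = 10; σ²_Equipment setup = ((11−9)/6)² = 0.111
te_Calibration = (1 + 4·3 + 5)/6 = 18/6 = 3; σ²_Calibration = ((5−1)/6)² = 0.444
te_Sample prep = (1 + 4·6 + 17)/6 = 42/6 = 7; σ²_Sample prep = ((17−1)/6)² = 7.111
te_Run assay = (4 + 4·5 + 18)/6 = 42/6 = 7; σ²_Run assay = ((18−4)/6)² = 5.444
te_Incubation = (4 + 4·8 + 24)/6 = 60/6 = 10; σ²_Incubation = ((24−4)/6)² = 11.111
te_Imaging = (1 + 4·4 + 7)/6 = 24/6 = 4; σ²_Imaging = ((7−1)/6)² = 1.000
te_Data extraction = (8 + 4·9 + 10)/6 = 54/6 = 9; σ²_Data extraction = ((10−8)/6)² = 0.111
te_Statistical analysis = (11 + 4·13 + 15)/6 = 78/6 = 13; σ²_Statistical analysis = ((15−11)/6)² = 0.444
te_Replicate run = (5 + 4·7 + 9)/6 = 42/6 = 7; σ²_Replicate run = ((9−5)/6)² = 0.444

Forward pass:
ES_Order reagents = 0; EF_Order reagents = 13
ES_Equipment setup = 0; EF_Equipment setup = 10
ES_Calibration = 10; EF_Calibration = 10+3 = 13
ES_Sample prep = max(EF_Order reagents=13, EF_Equipment setup=10) = 13; EF_Sample prep = 13+7 = 20
ES_Run assay = max(EF_Order reagents=13, EF_Equipment setup=10) = 13; EF_Run assay = 13+7 = 20
ES_Incubation = 10; EF_Incubation = 10+10 = 20
ES_Imaging = 20; EF_Imaging = 20+4 = 24
ES_Data extraction = max(EF_Calibration=13, EF_Incubation=20) = 20; EF_Data extraction = 20+9 = 29
ES_Statistical analysis = max(EF_Calibration=13, EF_Incubation=20) = 20; EF_Statistical analysis = 20+13 = 33
ES_Replicate run = max(EF_Sample prep=20, EF_Imaging=24, EF_Data extraction=29, EF_Statistical analysis=33) = 33; EF_Replicate run = 33+7 = 40
Expected project duration μ = 40 days. Critical path: Equipment setup → Incubation → Statistical analysis → Replicate run.

Variance along critical path = 0.111 + 11.111 + 0.444 + 0.444 = 12.111; σ = 3.480 days.
D = μ + z·σ = 40 + 0.842·3.480 = 42.9 days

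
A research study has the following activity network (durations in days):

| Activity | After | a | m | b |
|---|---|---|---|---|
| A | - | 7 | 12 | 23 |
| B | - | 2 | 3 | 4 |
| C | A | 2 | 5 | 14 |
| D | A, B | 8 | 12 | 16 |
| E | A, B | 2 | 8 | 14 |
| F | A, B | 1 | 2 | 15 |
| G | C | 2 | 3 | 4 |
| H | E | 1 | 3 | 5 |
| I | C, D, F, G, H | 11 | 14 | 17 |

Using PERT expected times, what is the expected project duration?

39 days

te_A = (7 + 4·12 + 23)/6 = 78/6 = 13
te_B = (2 + 4·3 + 4)/6 = 18/6 = 3
te_C = (2 + 4·5 + 14)/6 = 36/6 = 6
te_D = (8 + 4·12 + 16)/6 = 72/6 = 12
te_E = (2 + 4·8 + 14)/6 = 48/6 = 8
te_F = (1 + 4·2 + 15)/6 = 24/6 = 4
te_G = (2 + 4·3 + 4)/6 = 18/6 = 3
te_H = (1 + 4·3 + 5)/6 = 18/6 = 3
te_I = (11 + 4·14 + 17)/6 = 84/6 = 14

Forward pass:
ES_A = 0; EF_A = 13
ES_B = 0; EF_B = 3
ES_C = 13; EF_C = 13+6 = 19
ES_D = max(EF_A=13, EF_B=3) = 13; EF_D = 13+12 = 25
ES_E = max(EF_A=13, EF_B=3) = 13; EF_E = 13+8 = 21
ES_F = max(EF_A=13, EF_B=3) = 13; EF_F = 13+4 = 17
ES_G = 19; EF_G = 19+3 = 22
ES_H = 21; EF_H = 21+3 = 24
ES_I = max(EF_C=19, EF_D=25, EF_F=17, EF_G=22, EF_H=24) = 25; EF_I = 25+14 = 39
Expected project duration μ = 39 days. Critical path: A → D → I.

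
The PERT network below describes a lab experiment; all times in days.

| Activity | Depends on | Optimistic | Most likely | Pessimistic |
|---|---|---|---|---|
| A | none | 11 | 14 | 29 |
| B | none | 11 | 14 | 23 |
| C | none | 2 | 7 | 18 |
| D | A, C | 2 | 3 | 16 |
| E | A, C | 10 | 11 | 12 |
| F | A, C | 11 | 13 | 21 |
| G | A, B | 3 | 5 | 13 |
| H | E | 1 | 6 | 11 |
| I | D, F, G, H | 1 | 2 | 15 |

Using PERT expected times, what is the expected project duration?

te_A = (11 + 4·14 + 29)/6 = 96/6 = 16
te_B = (11 + 4·14 + 23)/6 = 90/6 = 15
te_C = (2 + 4·7 + 18)/6 = 48/6 = 8
te_D = (2 + 4·3 + 16)/6 = 30/6 = 5
te_E = (10 + 4·11 + 12)/6 = 66/6 = 11
te_F = (11 + 4·13 + 21)/6 = 84/6 = 14
te_G = (3 + 4·5 + 13)/6 = 36/6 = 6
te_H = (1 + 4·6 + 11)/6 = 36/6 = 6
te_I = (1 + 4·2 + 15)/6 = 24/6 = 4

Forward pass:
ES_A = 0; EF_A = 16
ES_B = 0; EF_B = 15
ES_C = 0; EF_C = 8
ES_D = max(EF_A=16, EF_C=8) = 16; EF_D = 16+5 = 21
ES_E = max(EF_A=16, EF_C=8) = 16; EF_E = 16+11 = 27
ES_F = max(EF_A=16, EF_C=8) = 16; EF_F = 16+14 = 30
ES_G = max(EF_A=16, EF_B=15) = 16; EF_G = 16+6 = 22
ES_H = 27; EF_H = 27+6 = 33
ES_I = max(EF_D=21, EF_F=30, EF_G=22, EF_H=33) = 33; EF_I = 33+4 = 37
Expected project duration μ = 37 days. Critical path: A → E → H → I.

37 days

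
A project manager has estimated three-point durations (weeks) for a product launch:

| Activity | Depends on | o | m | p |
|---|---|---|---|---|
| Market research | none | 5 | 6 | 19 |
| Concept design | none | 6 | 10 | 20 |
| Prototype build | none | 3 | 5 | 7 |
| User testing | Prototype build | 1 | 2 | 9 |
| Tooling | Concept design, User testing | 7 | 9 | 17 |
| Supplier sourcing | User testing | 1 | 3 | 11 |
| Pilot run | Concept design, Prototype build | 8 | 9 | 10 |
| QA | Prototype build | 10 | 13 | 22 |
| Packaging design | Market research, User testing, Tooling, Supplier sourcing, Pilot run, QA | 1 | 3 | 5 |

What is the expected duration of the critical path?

te_Market research = (5 + 4·6 + 19)/6 = 48/6 = 8
te_Concept design = (6 + 4·10 + 20)/6 = 66/6 = 11
te_Prototype build = (3 + 4·5 + 7)/6 = 30/6 = 5
te_User testing = (1 + 4·2 + 9)/6 = 18/6 = 3
te_Tooling = (7 + 4·9 + 17)/6 = 60/6 = 10
te_Supplier sourcing = (1 + 4·3 + 11)/6 = 24/6 = 4
te_Pilot run = (8 + 4·9 + 10)/6 = 54/6 = 9
te_QA = (10 + 4·13 + 22)/6 = 84/6 = 14
te_Packaging design = (1 + 4·3 + 5)/6 = 18/6 = 3

Forward pass:
ES_Market research = 0; EF_Market research = 8
ES_Concept design = 0; EF_Concept design = 11
ES_Prototype build = 0; EF_Prototype build = 5
ES_User testing = 5; EF_User testing = 5+3 = 8
ES_Tooling = max(EF_Concept design=11, EF_User testing=8) = 11; EF_Tooling = 11+10 = 21
ES_Supplier sourcing = 8; EF_Supplier sourcing = 8+4 = 12
ES_Pilot run = max(EF_Concept design=11, EF_Prototype build=5) = 11; EF_Pilot run = 11+9 = 20
ES_QA = 5; EF_QA = 5+14 = 19
ES_Packaging design = max(EF_Market research=8, EF_User testing=8, EF_Tooling=21, EF_Supplier sourcing=12, EF_Pilot run=20, EF_QA=19) = 21; EF_Packaging design = 21+3 = 24
Expected project duration μ = 24 weeks. Critical path: Concept design → Tooling → Packaging design.

24 weeks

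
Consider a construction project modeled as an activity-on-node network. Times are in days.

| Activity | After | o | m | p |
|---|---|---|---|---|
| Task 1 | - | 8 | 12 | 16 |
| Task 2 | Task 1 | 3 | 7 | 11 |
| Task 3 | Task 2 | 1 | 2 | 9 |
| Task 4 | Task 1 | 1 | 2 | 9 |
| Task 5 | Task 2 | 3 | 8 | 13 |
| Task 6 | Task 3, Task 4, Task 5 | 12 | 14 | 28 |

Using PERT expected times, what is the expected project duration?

te_Task 1 = (8 + 4·12 + 16)/6 = 72/6 = 12
te_Task 2 = (3 + 4·7 + 11)/6 = 42/6 = 7
te_Task 3 = (1 + 4·2 + 9)/6 = 18/6 = 3
te_Task 4 = (1 + 4·2 + 9)/6 = 18/6 = 3
te_Task 5 = (3 + 4·8 + 13)/6 = 48/6 = 8
te_Task 6 = (12 + 4·14 + 28)/6 = 96/6 = 16

Forward pass:
ES_Task 1 = 0; EF_Task 1 = 12
ES_Task 2 = 12; EF_Task 2 = 12+7 = 19
ES_Task 3 = 19; EF_Task 3 = 19+3 = 22
ES_Task 4 = 12; EF_Task 4 = 12+3 = 15
ES_Task 5 = 19; EF_Task 5 = 19+8 = 27
ES_Task 6 = max(EF_Task 3=22, EF_Task 4=15, EF_Task 5=27) = 27; EF_Task 6 = 27+16 = 43
Expected project duration μ = 43 days. Critical path: Task 1 → Task 2 → Task 5 → Task 6.

43 days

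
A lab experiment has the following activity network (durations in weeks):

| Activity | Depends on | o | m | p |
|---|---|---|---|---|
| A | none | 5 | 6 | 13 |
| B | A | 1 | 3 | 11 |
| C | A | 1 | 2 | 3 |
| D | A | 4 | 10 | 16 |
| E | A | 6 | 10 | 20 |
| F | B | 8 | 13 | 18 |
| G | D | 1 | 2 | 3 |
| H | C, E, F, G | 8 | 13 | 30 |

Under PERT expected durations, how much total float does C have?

te_A = (5 + 4·6 + 13)/6 = 42/6 = 7
te_B = (1 + 4·3 + 11)/6 = 24/6 = 4
te_C = (1 + 4·2 + 3)/6 = 12/6 = 2
te_D = (4 + 4·10 + 16)/6 = 60/6 = 10
te_E = (6 + 4·10 + 20)/6 = 66/6 = 11
te_F = (8 + 4·13 + 18)/6 = 78/6 = 13
te_G = (1 + 4·2 + 3)/6 = 12/6 = 2
te_H = (8 + 4·13 + 30)/6 = 90/6 = 15

Forward pass:
ES_A = 0; EF_A = 7
ES_B = 7; EF_B = 7+4 = 11
ES_C = 7; EF_C = 7+2 = 9
ES_D = 7; EF_D = 7+10 = 17
ES_E = 7; EF_E = 7+11 = 18
ES_F = 11; EF_F = 11+13 = 24
ES_G = 17; EF_G = 17+2 = 19
ES_H = max(EF_C=9, EF_E=18, EF_F=24, EF_G=19) = 24; EF_H = 24+15 = 39
Expected project duration μ = 39 weeks. Critical path: A → B → F → H.

Backward pass:
LF_H = 39; LS_H = 39−15 = 24
LF_G = LS_H = 24; LS_G = 24−2 = 22
LF_F = LS_H = 24; LS_F = 24−13 = 11
LF_E = LS_H = 24; LS_E = 24−11 = 13
LF_D = LS_G = 22; LS_D = 22−10 = 12
LF_C = LS_H = 24; LS_C = 24−2 = 22
LF_B = LS_F = 11; LS_B = 11−4 = 7
LF_A = min(LS_B=7, LS_C=22, LS_D=12, LS_E=13) = 7; LS_A = 7−7 = 0
Slack_C = LS_C − ES_C = 22 − 7 = 15

15 weeks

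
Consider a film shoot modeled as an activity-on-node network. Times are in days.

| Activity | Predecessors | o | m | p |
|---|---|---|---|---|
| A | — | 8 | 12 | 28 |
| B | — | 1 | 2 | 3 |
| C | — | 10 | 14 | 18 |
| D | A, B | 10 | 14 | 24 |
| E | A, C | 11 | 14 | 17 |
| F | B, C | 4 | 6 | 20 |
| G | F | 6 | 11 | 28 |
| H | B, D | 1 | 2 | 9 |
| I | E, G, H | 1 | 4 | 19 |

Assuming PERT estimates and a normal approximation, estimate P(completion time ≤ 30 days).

0.025

te_A = (8 + 4·12 + 28)/6 = 84/6 = 14; σ²_A = ((28−8)/6)² = 11.111
te_B = (1 + 4·2 + 3)/6 = 12/6 = 2; σ²_B = ((3−1)/6)² = 0.111
te_C = (10 + 4·14 + 18)/6 = 84/6 = 14; σ²_C = ((18−10)/6)² = 1.778
te_D = (10 + 4·14 + 24)/6 = 90/6 = 15; σ²_D = ((24−10)/6)² = 5.444
te_E = (11 + 4·14 + 17)/6 = 84/6 = 14; σ²_E = ((17−11)/6)² = 1.000
te_F = (4 + 4·6 + 20)/6 = 48/6 = 8; σ²_F = ((20−4)/6)² = 7.111
te_G = (6 + 4·11 + 28)/6 = 78/6 = 13; σ²_G = ((28−6)/6)² = 13.444
te_H = (1 + 4·2 + 9)/6 = 18/6 = 3; σ²_H = ((9−1)/6)² = 1.778
te_I = (1 + 4·4 + 19)/6 = 36/6 = 6; σ²_I = ((19−1)/6)² = 9.000

Forward pass:
ES_A = 0; EF_A = 14
ES_B = 0; EF_B = 2
ES_C = 0; EF_C = 14
ES_D = max(EF_A=14, EF_B=2) = 14; EF_D = 14+15 = 29
ES_E = max(EF_A=14, EF_C=14) = 14; EF_E = 14+14 = 28
ES_F = max(EF_B=2, EF_C=14) = 14; EF_F = 14+8 = 22
ES_G = 22; EF_G = 22+13 = 35
ES_H = max(EF_B=2, EF_D=29) = 29; EF_H = 29+3 = 32
ES_I = max(EF_E=28, EF_G=35, EF_H=32) = 35; EF_I = 35+6 = 41
Expected project duration μ = 41 days. Critical path: C → F → G → I.

Variance along critical path = 1.778 + 7.111 + 13.444 + 9.000 = 31.333; σ = √31.333 = 5.598 days.
Z = (30 − 41) / 5.598 = -1.965
P(T ≤ 30) = Φ(-1.965) ≈ 0.025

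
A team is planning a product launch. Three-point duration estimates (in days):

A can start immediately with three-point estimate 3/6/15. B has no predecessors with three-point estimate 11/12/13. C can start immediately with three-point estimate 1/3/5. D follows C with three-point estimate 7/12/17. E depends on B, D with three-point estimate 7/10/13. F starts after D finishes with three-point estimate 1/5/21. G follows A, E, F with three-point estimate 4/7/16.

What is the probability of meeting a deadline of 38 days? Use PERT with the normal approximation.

0.959

te_A = (3 + 4·6 + 15)/6 = 42/6 = 7; σ²_A = ((15−3)/6)² = 4.000
te_B = (11 + 4·12 + 13)/6 = 72/6 = 12; σ²_B = ((13−11)/6)² = 0.111
te_C = (1 + 4·3 + 5)/6 = 18/6 = 3; σ²_C = ((5−1)/6)² = 0.444
te_D = (7 + 4·12 + 17)/6 = 72/6 = 12; σ²_D = ((17−7)/6)² = 2.778
te_E = (7 + 4·10 + 13)/6 = 60/6 = 10; σ²_E = ((13−7)/6)² = 1.000
te_F = (1 + 4·5 + 21)/6 = 42/6 = 7; σ²_F = ((21−1)/6)² = 11.111
te_G = (4 + 4·7 + 16)/6 = 48/6 = 8; σ²_G = ((16−4)/6)² = 4.000

Forward pass:
ES_A = 0; EF_A = 7
ES_B = 0; EF_B = 12
ES_C = 0; EF_C = 3
ES_D = 3; EF_D = 3+12 = 15
ES_E = max(EF_B=12, EF_D=15) = 15; EF_E = 15+10 = 25
ES_F = 15; EF_F = 15+7 = 22
ES_G = max(EF_A=7, EF_E=25, EF_F=22) = 25; EF_G = 25+8 = 33
Expected project duration μ = 33 days. Critical path: C → D → E → G.

Variance along critical path = 0.444 + 2.778 + 1.000 + 4.000 = 8.222; σ = √8.222 = 2.867 days.
Z = (38 − 33) / 2.867 = 1.744
P(T ≤ 38) = Φ(1.744) ≈ 0.959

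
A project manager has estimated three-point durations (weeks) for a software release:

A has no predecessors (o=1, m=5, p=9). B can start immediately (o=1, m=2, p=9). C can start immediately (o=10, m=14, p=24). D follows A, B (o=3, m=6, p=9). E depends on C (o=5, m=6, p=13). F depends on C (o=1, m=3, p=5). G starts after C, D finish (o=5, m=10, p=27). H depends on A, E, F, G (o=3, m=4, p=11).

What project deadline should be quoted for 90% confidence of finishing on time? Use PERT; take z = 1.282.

te_A = (1 + 4·5 + 9)/6 = 30/6 = 5; σ²_A = ((9−1)/6)² = 1.778
te_B = (1 + 4·2 + 9)/6 = 18/6 = 3; σ²_B = ((9−1)/6)² = 1.778
te_C = (10 + 4·14 + 24)/6 = 90/6 = 15; σ²_C = ((24−10)/6)² = 5.444
te_D = (3 + 4·6 + 9)/6 = 36/6 = 6; σ²_D = ((9−3)/6)² = 1.000
te_E = (5 + 4·6 + 13)/6 = 42/6 = 7; σ²_E = ((13−5)/6)² = 1.778
te_F = (1 + 4·3 + 5)/6 = 18/6 = 3; σ²_F = ((5−1)/6)² = 0.444
te_G = (5 + 4·10 + 27)/6 = 72/6 = 12; σ²_G = ((27−5)/6)² = 13.444
te_H = (3 + 4·4 + 11)/6 = 30/6 = 5; σ²_H = ((11−3)/6)² = 1.778

Forward pass:
ES_A = 0; EF_A = 5
ES_B = 0; EF_B = 3
ES_C = 0; EF_C = 15
ES_D = max(EF_A=5, EF_B=3) = 5; EF_D = 5+6 = 11
ES_E = 15; EF_E = 15+7 = 22
ES_F = 15; EF_F = 15+3 = 18
ES_G = max(EF_C=15, EF_D=11) = 15; EF_G = 15+12 = 27
ES_H = max(EF_A=5, EF_E=22, EF_F=18, EF_G=27) = 27; EF_H = 27+5 = 32
Expected project duration μ = 32 weeks. Critical path: C → G → H.

Variance along critical path = 5.444 + 13.444 + 1.778 = 20.667; σ = 4.546 weeks.
D = μ + z·σ = 32 + 1.282·4.546 = 37.8 weeks

37.8 weeks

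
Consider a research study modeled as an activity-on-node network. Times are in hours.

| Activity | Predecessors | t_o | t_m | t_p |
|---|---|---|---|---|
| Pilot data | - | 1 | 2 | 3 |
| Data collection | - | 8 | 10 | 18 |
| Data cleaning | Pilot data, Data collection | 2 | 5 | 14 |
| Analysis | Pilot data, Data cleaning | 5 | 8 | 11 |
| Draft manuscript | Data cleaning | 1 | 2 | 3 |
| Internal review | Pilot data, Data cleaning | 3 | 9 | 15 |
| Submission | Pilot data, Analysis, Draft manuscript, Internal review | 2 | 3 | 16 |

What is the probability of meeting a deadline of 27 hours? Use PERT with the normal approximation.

0.160

te_Pilot data = (1 + 4·2 + 3)/6 = 12/6 = 2; σ²_Pilot data = ((3−1)/6)² = 0.111
te_Data collection = (8 + 4·10 + 18)/6 = 66/6 = 11; σ²_Data collection = ((18−8)/6)² = 2.778
te_Data cleaning = (2 + 4·5 + 14)/6 = 36/6 = 6; σ²_Data cleaning = ((14−2)/6)² = 4.000
te_Analysis = (5 + 4·8 + 11)/6 = 48/6 = 8; σ²_Analysis = ((11−5)/6)² = 1.000
te_Draft manuscript = (1 + 4·2 + 3)/6 = 12/6 = 2; σ²_Draft manuscript = ((3−1)/6)² = 0.111
te_Internal review = (3 + 4·9 + 15)/6 = 54/6 = 9; σ²_Internal review = ((15−3)/6)² = 4.000
te_Submission = (2 + 4·3 + 16)/6 = 30/6 = 5; σ²_Submission = ((16−2)/6)² = 5.444

Forward pass:
ES_Pilot data = 0; EF_Pilot data = 2
ES_Data collection = 0; EF_Data collection = 11
ES_Data cleaning = max(EF_Pilot data=2, EF_Data collection=11) = 11; EF_Data cleaning = 11+6 = 17
ES_Analysis = max(EF_Pilot data=2, EF_Data cleaning=17) = 17; EF_Analysis = 17+8 = 25
ES_Draft manuscript = 17; EF_Draft manuscript = 17+2 = 19
ES_Internal review = max(EF_Pilot data=2, EF_Data cleaning=17) = 17; EF_Internal review = 17+9 = 26
ES_Submission = max(EF_Pilot data=2, EF_Analysis=25, EF_Draft manuscript=19, EF_Internal review=26) = 26; EF_Submission = 26+5 = 31
Expected project duration μ = 31 hours. Critical path: Data collection → Data cleaning → Internal review → Submission.

Variance along critical path = 2.778 + 4.000 + 4.000 + 5.444 = 16.222; σ = √16.222 = 4.028 hours.
Z = (27 − 31) / 4.028 = -0.993
P(T ≤ 27) = Φ(-0.993) ≈ 0.160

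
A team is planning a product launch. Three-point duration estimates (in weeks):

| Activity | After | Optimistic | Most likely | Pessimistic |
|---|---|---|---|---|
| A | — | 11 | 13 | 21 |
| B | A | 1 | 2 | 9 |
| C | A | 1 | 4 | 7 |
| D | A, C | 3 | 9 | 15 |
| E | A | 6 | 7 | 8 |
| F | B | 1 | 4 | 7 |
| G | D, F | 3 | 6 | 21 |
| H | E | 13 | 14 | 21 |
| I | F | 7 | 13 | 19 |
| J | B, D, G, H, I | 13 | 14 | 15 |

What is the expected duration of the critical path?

50 weeks

te_A = (11 + 4·13 + 21)/6 = 84/6 = 14
te_B = (1 + 4·2 + 9)/6 = 18/6 = 3
te_C = (1 + 4·4 + 7)/6 = 24/6 = 4
te_D = (3 + 4·9 + 15)/6 = 54/6 = 9
te_E = (6 + 4·7 + 8)/6 = 42/6 = 7
te_F = (1 + 4·4 + 7)/6 = 24/6 = 4
te_G = (3 + 4·6 + 21)/6 = 48/6 = 8
te_H = (13 + 4·14 + 21)/6 = 90/6 = 15
te_I = (7 + 4·13 + 19)/6 = 78/6 = 13
te_J = (13 + 4·14 + 15)/6 = 84/6 = 14

Forward pass:
ES_A = 0; EF_A = 14
ES_B = 14; EF_B = 14+3 = 17
ES_C = 14; EF_C = 14+4 = 18
ES_D = max(EF_A=14, EF_C=18) = 18; EF_D = 18+9 = 27
ES_E = 14; EF_E = 14+7 = 21
ES_F = 17; EF_F = 17+4 = 21
ES_G = max(EF_D=27, EF_F=21) = 27; EF_G = 27+8 = 35
ES_H = 21; EF_H = 21+15 = 36
ES_I = 21; EF_I = 21+13 = 34
ES_J = max(EF_B=17, EF_D=27, EF_G=35, EF_H=36, EF_I=34) = 36; EF_J = 36+14 = 50
Expected project duration μ = 50 weeks. Critical path: A → E → H → J.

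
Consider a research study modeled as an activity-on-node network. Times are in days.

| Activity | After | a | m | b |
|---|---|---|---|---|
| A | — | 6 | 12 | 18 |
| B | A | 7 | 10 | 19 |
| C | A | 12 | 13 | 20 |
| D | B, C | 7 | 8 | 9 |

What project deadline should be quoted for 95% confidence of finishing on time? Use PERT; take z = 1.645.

38.0 days

te_A = (6 + 4·12 + 18)/6 = 72/6 = 12; σ²_A = ((18−6)/6)² = 4.000
te_B = (7 + 4·10 + 19)/6 = 66/6 = 11; σ²_B = ((19−7)/6)² = 4.000
te_C = (12 + 4·13 + 20)/6 = 84/6 = 14; σ²_C = ((20−12)/6)² = 1.778
te_D = (7 + 4·8 + 9)/6 = 48/6 = 8; σ²_D = ((9−7)/6)² = 0.111

Forward pass:
ES_A = 0; EF_A = 12
ES_B = 12; EF_B = 12+11 = 23
ES_C = 12; EF_C = 12+14 = 26
ES_D = max(EF_B=23, EF_C=26) = 26; EF_D = 26+8 = 34
Expected project duration μ = 34 days. Critical path: A → C → D.

Variance along critical path = 4.000 + 1.778 + 0.111 = 5.889; σ = 2.427 days.
D = μ + z·σ = 34 + 1.645·2.427 = 38.0 days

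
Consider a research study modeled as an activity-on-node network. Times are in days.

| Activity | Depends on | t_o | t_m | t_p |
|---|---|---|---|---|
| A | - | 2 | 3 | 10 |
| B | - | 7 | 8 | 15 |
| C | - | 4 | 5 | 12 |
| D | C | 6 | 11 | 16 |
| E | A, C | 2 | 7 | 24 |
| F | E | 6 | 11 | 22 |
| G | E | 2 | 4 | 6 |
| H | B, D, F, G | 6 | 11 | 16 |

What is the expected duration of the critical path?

te_A = (2 + 4·3 + 10)/6 = 24/6 = 4
te_B = (7 + 4·8 + 15)/6 = 54/6 = 9
te_C = (4 + 4·5 + 12)/6 = 36/6 = 6
te_D = (6 + 4·11 + 16)/6 = 66/6 = 11
te_E = (2 + 4·7 + 24)/6 = 54/6 = 9
te_F = (6 + 4·11 + 22)/6 = 72/6 = 12
te_G = (2 + 4·4 + 6)/6 = 24/6 = 4
te_H = (6 + 4·11 + 16)/6 = 66/6 = 11

Forward pass:
ES_A = 0; EF_A = 4
ES_B = 0; EF_B = 9
ES_C = 0; EF_C = 6
ES_D = 6; EF_D = 6+11 = 17
ES_E = max(EF_A=4, EF_C=6) = 6; EF_E = 6+9 = 15
ES_F = 15; EF_F = 15+12 = 27
ES_G = 15; EF_G = 15+4 = 19
ES_H = max(EF_B=9, EF_D=17, EF_F=27, EF_G=19) = 27; EF_H = 27+11 = 38
Expected project duration μ = 38 days. Critical path: C → E → F → H.

38 days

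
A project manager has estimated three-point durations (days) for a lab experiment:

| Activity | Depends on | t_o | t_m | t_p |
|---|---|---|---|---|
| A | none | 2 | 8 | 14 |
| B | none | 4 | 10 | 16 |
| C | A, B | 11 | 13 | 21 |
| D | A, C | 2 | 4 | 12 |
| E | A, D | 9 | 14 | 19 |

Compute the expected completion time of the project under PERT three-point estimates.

43 days

te_A = (2 + 4·8 + 14)/6 = 48/6 = 8
te_B = (4 + 4·10 + 16)/6 = 60/6 = 10
te_C = (11 + 4·13 + 21)/6 = 84/6 = 14
te_D = (2 + 4·4 + 12)/6 = 30/6 = 5
te_E = (9 + 4·14 + 19)/6 = 84/6 = 14

Forward pass:
ES_A = 0; EF_A = 8
ES_B = 0; EF_B = 10
ES_C = max(EF_A=8, EF_B=10) = 10; EF_C = 10+14 = 24
ES_D = max(EF_A=8, EF_C=24) = 24; EF_D = 24+5 = 29
ES_E = max(EF_A=8, EF_D=29) = 29; EF_E = 29+14 = 43
Expected project duration μ = 43 days. Critical path: B → C → D → E.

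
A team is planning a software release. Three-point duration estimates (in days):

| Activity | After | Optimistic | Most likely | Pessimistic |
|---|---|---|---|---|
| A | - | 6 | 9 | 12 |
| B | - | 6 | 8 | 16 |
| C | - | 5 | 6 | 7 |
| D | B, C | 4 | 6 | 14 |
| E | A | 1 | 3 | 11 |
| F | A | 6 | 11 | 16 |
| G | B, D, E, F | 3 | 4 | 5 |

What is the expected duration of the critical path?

te_A = (6 + 4·9 + 12)/6 = 54/6 = 9
te_B = (6 + 4·8 + 16)/6 = 54/6 = 9
te_C = (5 + 4·6 + 7)/6 = 36/6 = 6
te_D = (4 + 4·6 + 14)/6 = 42/6 = 7
te_E = (1 + 4·3 + 11)/6 = 24/6 = 4
te_F = (6 + 4·11 + 16)/6 = 66/6 = 11
te_G = (3 + 4·4 + 5)/6 = 24/6 = 4

Forward pass:
ES_A = 0; EF_A = 9
ES_B = 0; EF_B = 9
ES_C = 0; EF_C = 6
ES_D = max(EF_B=9, EF_C=6) = 9; EF_D = 9+7 = 16
ES_E = 9; EF_E = 9+4 = 13
ES_F = 9; EF_F = 9+11 = 20
ES_G = max(EF_B=9, EF_D=16, EF_E=13, EF_F=20) = 20; EF_G = 20+4 = 24
Expected project duration μ = 24 days. Critical path: A → F → G.

24 days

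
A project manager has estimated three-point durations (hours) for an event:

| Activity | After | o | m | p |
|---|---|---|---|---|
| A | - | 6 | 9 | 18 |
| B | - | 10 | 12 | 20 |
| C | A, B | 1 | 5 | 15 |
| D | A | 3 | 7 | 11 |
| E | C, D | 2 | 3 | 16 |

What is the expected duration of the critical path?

24 hours

te_A = (6 + 4·9 + 18)/6 = 60/6 = 10
te_B = (10 + 4·12 + 20)/6 = 78/6 = 13
te_C = (1 + 4·5 + 15)/6 = 36/6 = 6
te_D = (3 + 4·7 + 11)/6 = 42/6 = 7
te_E = (2 + 4·3 + 16)/6 = 30/6 = 5

Forward pass:
ES_A = 0; EF_A = 10
ES_B = 0; EF_B = 13
ES_C = max(EF_A=10, EF_B=13) = 13; EF_C = 13+6 = 19
ES_D = 10; EF_D = 10+7 = 17
ES_E = max(EF_C=19, EF_D=17) = 19; EF_E = 19+5 = 24
Expected project duration μ = 24 hours. Critical path: B → C → E.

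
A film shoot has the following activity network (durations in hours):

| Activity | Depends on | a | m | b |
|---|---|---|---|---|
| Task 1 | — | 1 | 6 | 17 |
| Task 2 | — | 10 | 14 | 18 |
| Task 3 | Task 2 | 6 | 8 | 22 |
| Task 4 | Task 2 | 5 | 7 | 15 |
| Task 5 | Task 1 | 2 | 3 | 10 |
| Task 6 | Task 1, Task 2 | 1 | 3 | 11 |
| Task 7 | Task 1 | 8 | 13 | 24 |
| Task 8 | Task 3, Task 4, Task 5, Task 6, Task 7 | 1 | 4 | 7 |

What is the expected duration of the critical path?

te_Task 1 = (1 + 4·6 + 17)/6 = 42/6 = 7
te_Task 2 = (10 + 4·14 + 18)/6 = 84/6 = 14
te_Task 3 = (6 + 4·8 + 22)/6 = 60/6 = 10
te_Task 4 = (5 + 4·7 + 15)/6 = 48/6 = 8
te_Task 5 = (2 + 4·3 + 10)/6 = 24/6 = 4
te_Task 6 = (1 + 4·3 + 11)/6 = 24/6 = 4
te_Task 7 = (8 + 4·13 + 24)/6 = 84/6 = 14
te_Task 8 = (1 + 4·4 + 7)/6 = 24/6 = 4

Forward pass:
ES_Task 1 = 0; EF_Task 1 = 7
ES_Task 2 = 0; EF_Task 2 = 14
ES_Task 3 = 14; EF_Task 3 = 14+10 = 24
ES_Task 4 = 14; EF_Task 4 = 14+8 = 22
ES_Task 5 = 7; EF_Task 5 = 7+4 = 11
ES_Task 6 = max(EF_Task 1=7, EF_Task 2=14) = 14; EF_Task 6 = 14+4 = 18
ES_Task 7 = 7; EF_Task 7 = 7+14 = 21
ES_Task 8 = max(EF_Task 3=24, EF_Task 4=22, EF_Task 5=11, EF_Task 6=18, EF_Task 7=21) = 24; EF_Task 8 = 24+4 = 28
Expected project duration μ = 28 hours. Critical path: Task 2 → Task 3 → Task 8.

28 hours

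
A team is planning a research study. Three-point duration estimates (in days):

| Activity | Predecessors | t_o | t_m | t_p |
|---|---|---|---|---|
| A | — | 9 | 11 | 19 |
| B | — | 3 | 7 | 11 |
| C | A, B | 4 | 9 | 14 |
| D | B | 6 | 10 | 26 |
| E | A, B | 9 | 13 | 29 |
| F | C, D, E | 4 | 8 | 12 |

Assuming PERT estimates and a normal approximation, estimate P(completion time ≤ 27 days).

te_A = (9 + 4·11 + 19)/6 = 72/6 = 12; σ²_A = ((19−9)/6)² = 2.778
te_B = (3 + 4·7 + 11)/6 = 42/6 = 7; σ²_B = ((11−3)/6)² = 1.778
te_C = (4 + 4·9 + 14)/6 = 54/6 = 9; σ²_C = ((14−4)/6)² = 2.778
te_D = (6 + 4·10 + 26)/6 = 72/6 = 12; σ²_D = ((26−6)/6)² = 11.111
te_E = (9 + 4·13 + 29)/6 = 90/6 = 15; σ²_E = ((29−9)/6)² = 11.111
te_F = (4 + 4·8 + 12)/6 = 48/6 = 8; σ²_F = ((12−4)/6)² = 1.778

Forward pass:
ES_A = 0; EF_A = 12
ES_B = 0; EF_B = 7
ES_C = max(EF_A=12, EF_B=7) = 12; EF_C = 12+9 = 21
ES_D = 7; EF_D = 7+12 = 19
ES_E = max(EF_A=12, EF_B=7) = 12; EF_E = 12+15 = 27
ES_F = max(EF_C=21, EF_D=19, EF_E=27) = 27; EF_F = 27+8 = 35
Expected project duration μ = 35 days. Critical path: A → E → F.

Variance along critical path = 2.778 + 11.111 + 1.778 = 15.667; σ = √15.667 = 3.958 days.
Z = (27 − 35) / 3.958 = -2.021
P(T ≤ 27) = Φ(-2.021) ≈ 0.022

0.022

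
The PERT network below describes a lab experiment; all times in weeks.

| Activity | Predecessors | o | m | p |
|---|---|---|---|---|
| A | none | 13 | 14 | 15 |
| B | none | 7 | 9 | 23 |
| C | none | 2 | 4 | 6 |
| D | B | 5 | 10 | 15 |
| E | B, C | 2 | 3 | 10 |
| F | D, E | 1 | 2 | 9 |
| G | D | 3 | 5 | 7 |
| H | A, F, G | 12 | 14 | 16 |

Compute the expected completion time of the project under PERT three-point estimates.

te_A = (13 + 4·14 + 15)/6 = 84/6 = 14
te_B = (7 + 4·9 + 23)/6 = 66/6 = 11
te_C = (2 + 4·4 + 6)/6 = 24/6 = 4
te_D = (5 + 4·10 + 15)/6 = 60/6 = 10
te_E = (2 + 4·3 + 10)/6 = 24/6 = 4
te_F = (1 + 4·2 + 9)/6 = 18/6 = 3
te_G = (3 + 4·5 + 7)/6 = 30/6 = 5
te_H = (12 + 4·14 + 16)/6 = 84/6 = 14

Forward pass:
ES_A = 0; EF_A = 14
ES_B = 0; EF_B = 11
ES_C = 0; EF_C = 4
ES_D = 11; EF_D = 11+10 = 21
ES_E = max(EF_B=11, EF_C=4) = 11; EF_E = 11+4 = 15
ES_F = max(EF_D=21, EF_E=15) = 21; EF_F = 21+3 = 24
ES_G = 21; EF_G = 21+5 = 26
ES_H = max(EF_A=14, EF_F=24, EF_G=26) = 26; EF_H = 26+14 = 40
Expected project duration μ = 40 weeks. Critical path: B → D → G → H.

40 weeks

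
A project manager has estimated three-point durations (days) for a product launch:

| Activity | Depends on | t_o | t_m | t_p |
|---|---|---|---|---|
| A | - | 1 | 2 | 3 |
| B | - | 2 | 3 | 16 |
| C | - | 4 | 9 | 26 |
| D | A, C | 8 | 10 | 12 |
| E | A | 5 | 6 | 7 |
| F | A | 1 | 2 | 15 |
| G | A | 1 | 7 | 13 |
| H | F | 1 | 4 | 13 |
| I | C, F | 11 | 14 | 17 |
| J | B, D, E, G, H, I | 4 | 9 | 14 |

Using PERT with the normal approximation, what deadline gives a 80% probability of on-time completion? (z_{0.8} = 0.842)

37.5 days

te_A = (1 + 4·2 + 3)/6 = 12/6 = 2; σ²_A = ((3−1)/6)² = 0.111
te_B = (2 + 4·3 + 16)/6 = 30/6 = 5; σ²_B = ((16−2)/6)² = 5.444
te_C = (4 + 4·9 + 26)/6 = 66/6 = 11; σ²_C = ((26−4)/6)² = 13.444
te_D = (8 + 4·10 + 12)/6 = 60/6 = 10; σ²_D = ((12−8)/6)² = 0.444
te_E = (5 + 4·6 + 7)/6 = 36/6 = 6; σ²_E = ((7−5)/6)² = 0.111
te_F = (1 + 4·2 + 15)/6 = 24/6 = 4; σ²_F = ((15−1)/6)² = 5.444
te_G = (1 + 4·7 + 13)/6 = 42/6 = 7; σ²_G = ((13−1)/6)² = 4.000
te_H = (1 + 4·4 + 13)/6 = 30/6 = 5; σ²_H = ((13−1)/6)² = 4.000
te_I = (11 + 4·14 + 17)/6 = 84/6 = 14; σ²_I = ((17−11)/6)² = 1.000
te_J = (4 + 4·9 + 14)/6 = 54/6 = 9; σ²_J = ((14−4)/6)² = 2.778

Forward pass:
ES_A = 0; EF_A = 2
ES_B = 0; EF_B = 5
ES_C = 0; EF_C = 11
ES_D = max(EF_A=2, EF_C=11) = 11; EF_D = 11+10 = 21
ES_E = 2; EF_E = 2+6 = 8
ES_F = 2; EF_F = 2+4 = 6
ES_G = 2; EF_G = 2+7 = 9
ES_H = 6; EF_H = 6+5 = 11
ES_I = max(EF_C=11, EF_F=6) = 11; EF_I = 11+14 = 25
ES_J = max(EF_B=5, EF_D=21, EF_E=8, EF_G=9, EF_H=11, EF_I=25) = 25; EF_J = 25+9 = 34
Expected project duration μ = 34 days. Critical path: C → I → J.

Variance along critical path = 13.444 + 1.000 + 2.778 = 17.222; σ = 4.150 days.
D = μ + z·σ = 34 + 0.842·4.150 = 37.5 days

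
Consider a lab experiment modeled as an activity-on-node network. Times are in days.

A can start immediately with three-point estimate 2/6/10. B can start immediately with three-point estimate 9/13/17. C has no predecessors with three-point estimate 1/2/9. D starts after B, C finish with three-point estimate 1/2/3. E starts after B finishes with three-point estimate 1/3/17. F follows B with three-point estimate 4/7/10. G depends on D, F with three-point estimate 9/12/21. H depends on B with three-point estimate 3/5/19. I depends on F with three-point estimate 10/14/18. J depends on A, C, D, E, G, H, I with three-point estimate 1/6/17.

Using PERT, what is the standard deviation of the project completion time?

3.42 days

te_A = (2 + 4·6 + 10)/6 = 36/6 = 6; σ²_A = ((10−2)/6)² = 1.778
te_B = (9 + 4·13 + 17)/6 = 78/6 = 13; σ²_B = ((17−9)/6)² = 1.778
te_C = (1 + 4·2 + 9)/6 = 18/6 = 3; σ²_C = ((9−1)/6)² = 1.778
te_D = (1 + 4·2 + 3)/6 = 12/6 = 2; σ²_D = ((3−1)/6)² = 0.111
te_E = (1 + 4·3 + 17)/6 = 30/6 = 5; σ²_E = ((17−1)/6)² = 7.111
te_F = (4 + 4·7 + 10)/6 = 42/6 = 7; σ²_F = ((10−4)/6)² = 1.000
te_G = (9 + 4·12 + 21)/6 = 78/6 = 13; σ²_G = ((21−9)/6)² = 4.000
te_H = (3 + 4·5 + 19)/6 = 42/6 = 7; σ²_H = ((19−3)/6)² = 7.111
te_I = (10 + 4·14 + 18)/6 = 84/6 = 14; σ²_I = ((18−10)/6)² = 1.778
te_J = (1 + 4·6 + 17)/6 = 42/6 = 7; σ²_J = ((17−1)/6)² = 7.111

Forward pass:
ES_A = 0; EF_A = 6
ES_B = 0; EF_B = 13
ES_C = 0; EF_C = 3
ES_D = max(EF_B=13, EF_C=3) = 13; EF_D = 13+2 = 15
ES_E = 13; EF_E = 13+5 = 18
ES_F = 13; EF_F = 13+7 = 20
ES_G = max(EF_D=15, EF_F=20) = 20; EF_G = 20+13 = 33
ES_H = 13; EF_H = 13+7 = 20
ES_I = 20; EF_I = 20+14 = 34
ES_J = max(EF_A=6, EF_C=3, EF_D=15, EF_E=18, EF_G=33, EF_H=20, EF_I=34) = 34; EF_J = 34+7 = 41
Expected project duration μ = 41 days. Critical path: B → F → I → J.

Variance along critical path = 1.778 + 1.000 + 1.778 + 7.111 = 11.667
σ = √11.667 = 3.416 days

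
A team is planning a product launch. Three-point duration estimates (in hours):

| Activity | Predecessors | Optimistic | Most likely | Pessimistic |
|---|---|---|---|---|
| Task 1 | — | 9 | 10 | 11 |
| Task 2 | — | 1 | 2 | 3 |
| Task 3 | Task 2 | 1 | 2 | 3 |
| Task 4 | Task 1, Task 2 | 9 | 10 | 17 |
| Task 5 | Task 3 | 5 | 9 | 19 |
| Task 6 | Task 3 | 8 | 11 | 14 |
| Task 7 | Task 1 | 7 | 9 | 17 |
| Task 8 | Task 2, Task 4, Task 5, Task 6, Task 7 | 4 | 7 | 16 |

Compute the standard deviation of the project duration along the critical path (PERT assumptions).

te_Task 1 = (9 + 4·10 + 11)/6 = 60/6 = 10; σ²_Task 1 = ((11−9)/6)² = 0.111
te_Task 2 = (1 + 4·2 + 3)/6 = 12/6 = 2; σ²_Task 2 = ((3−1)/6)² = 0.111
te_Task 3 = (1 + 4·2 + 3)/6 = 12/6 = 2; σ²_Task 3 = ((3−1)/6)² = 0.111
te_Task 4 = (9 + 4·10 + 17)/6 = 66/6 = 11; σ²_Task 4 = ((17−9)/6)² = 1.778
te_Task 5 = (5 + 4·9 + 19)/6 = 60/6 = 10; σ²_Task 5 = ((19−5)/6)² = 5.444
te_Task 6 = (8 + 4·11 + 14)/6 = 66/6 = 11; σ²_Task 6 = ((14−8)/6)² = 1.000
te_Task 7 = (7 + 4·9 + 17)/6 = 60/6 = 10; σ²_Task 7 = ((17−7)/6)² = 2.778
te_Task 8 = (4 + 4·7 + 16)/6 = 48/6 = 8; σ²_Task 8 = ((16−4)/6)² = 4.000

Forward pass:
ES_Task 1 = 0; EF_Task 1 = 10
ES_Task 2 = 0; EF_Task 2 = 2
ES_Task 3 = 2; EF_Task 3 = 2+2 = 4
ES_Task 4 = max(EF_Task 1=10, EF_Task 2=2) = 10; EF_Task 4 = 10+11 = 21
ES_Task 5 = 4; EF_Task 5 = 4+10 = 14
ES_Task 6 = 4; EF_Task 6 = 4+11 = 15
ES_Task 7 = 10; EF_Task 7 = 10+10 = 20
ES_Task 8 = max(EF_Task 2=2, EF_Task 4=21, EF_Task 5=14, EF_Task 6=15, EF_Task 7=20) = 21; EF_Task 8 = 21+8 = 29
Expected project duration μ = 29 hours. Critical path: Task 1 → Task 4 → Task 8.

Variance along critical path = 0.111 + 1.778 + 4.000 = 5.889
σ = √5.889 = 2.427 hours

2.43 hours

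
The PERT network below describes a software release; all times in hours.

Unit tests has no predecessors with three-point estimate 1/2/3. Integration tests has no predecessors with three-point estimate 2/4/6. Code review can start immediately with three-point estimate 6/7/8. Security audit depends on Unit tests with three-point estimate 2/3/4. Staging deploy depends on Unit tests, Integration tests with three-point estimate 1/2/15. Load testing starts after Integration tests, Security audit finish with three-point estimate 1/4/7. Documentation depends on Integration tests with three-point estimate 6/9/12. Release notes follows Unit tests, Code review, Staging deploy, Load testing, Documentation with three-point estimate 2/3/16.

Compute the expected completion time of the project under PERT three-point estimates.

18 hours

te_Unit tests = (1 + 4·2 + 3)/6 = 12/6 = 2
te_Integration tests = (2 + 4·4 + 6)/6 = 24/6 = 4
te_Code review = (6 + 4·7 + 8)/6 = 42/6 = 7
te_Security audit = (2 + 4·3 + 4)/6 = 18/6 = 3
te_Staging deploy = (1 + 4·2 + 15)/6 = 24/6 = 4
te_Load testing = (1 + 4·4 + 7)/6 = 24/6 = 4
te_Documentation = (6 + 4·9 + 12)/6 = 54/6 = 9
te_Release notes = (2 + 4·3 + 16)/6 = 30/6 = 5

Forward pass:
ES_Unit tests = 0; EF_Unit tests = 2
ES_Integration tests = 0; EF_Integration tests = 4
ES_Code review = 0; EF_Code review = 7
ES_Security audit = 2; EF_Security audit = 2+3 = 5
ES_Staging deploy = max(EF_Unit tests=2, EF_Integration tests=4) = 4; EF_Staging deploy = 4+4 = 8
ES_Load testing = max(EF_Integration tests=4, EF_Security audit=5) = 5; EF_Load testing = 5+4 = 9
ES_Documentation = 4; EF_Documentation = 4+9 = 13
ES_Release notes = max(EF_Unit tests=2, EF_Code review=7, EF_Staging deploy=8, EF_Load testing=9, EF_Documentation=13) = 13; EF_Release notes = 13+5 = 18
Expected project duration μ = 18 hours. Critical path: Integration tests → Documentation → Release notes.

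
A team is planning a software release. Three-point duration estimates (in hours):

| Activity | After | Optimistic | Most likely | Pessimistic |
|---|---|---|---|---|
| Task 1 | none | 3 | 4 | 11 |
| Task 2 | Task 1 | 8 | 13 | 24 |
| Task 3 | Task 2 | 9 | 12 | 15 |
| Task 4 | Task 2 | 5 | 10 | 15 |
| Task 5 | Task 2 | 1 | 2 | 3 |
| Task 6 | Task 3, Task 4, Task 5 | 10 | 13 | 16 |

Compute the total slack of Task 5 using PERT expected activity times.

te_Task 1 = (3 + 4·4 + 11)/6 = 30/6 = 5
te_Task 2 = (8 + 4·13 + 24)/6 = 84/6 = 14
te_Task 3 = (9 + 4·12 + 15)/6 = 72/6 = 12
te_Task 4 = (5 + 4·10 + 15)/6 = 60/6 = 10
te_Task 5 = (1 + 4·2 + 3)/6 = 12/6 = 2
te_Task 6 = (10 + 4·13 + 16)/6 = 78/6 = 13

Forward pass:
ES_Task 1 = 0; EF_Task 1 = 5
ES_Task 2 = 5; EF_Task 2 = 5+14 = 19
ES_Task 3 = 19; EF_Task 3 = 19+12 = 31
ES_Task 4 = 19; EF_Task 4 = 19+10 = 29
ES_Task 5 = 19; EF_Task 5 = 19+2 = 21
ES_Task 6 = max(EF_Task 3=31, EF_Task 4=29, EF_Task 5=21) = 31; EF_Task 6 = 31+13 = 44
Expected project duration μ = 44 hours. Critical path: Task 1 → Task 2 → Task 3 → Task 6.

Backward pass:
LF_Task 6 = 44; LS_Task 6 = 44−13 = 31
LF_Task 5 = LS_Task 6 = 31; LS_Task 5 = 31−2 = 29
LF_Task 4 = LS_Task 6 = 31; LS_Task 4 = 31−10 = 21
LF_Task 3 = LS_Task 6 = 31; LS_Task 3 = 31−12 = 19
LF_Task 2 = min(LS_Task 3=19, LS_Task 4=21, LS_Task 5=29) = 19; LS_Task 2 = 19−14 = 5
LF_Task 1 = LS_Task 2 = 5; LS_Task 1 = 5−5 = 0
Slack_Task 5 = LS_Task 5 − ES_Task 5 = 29 − 19 = 10

10 hours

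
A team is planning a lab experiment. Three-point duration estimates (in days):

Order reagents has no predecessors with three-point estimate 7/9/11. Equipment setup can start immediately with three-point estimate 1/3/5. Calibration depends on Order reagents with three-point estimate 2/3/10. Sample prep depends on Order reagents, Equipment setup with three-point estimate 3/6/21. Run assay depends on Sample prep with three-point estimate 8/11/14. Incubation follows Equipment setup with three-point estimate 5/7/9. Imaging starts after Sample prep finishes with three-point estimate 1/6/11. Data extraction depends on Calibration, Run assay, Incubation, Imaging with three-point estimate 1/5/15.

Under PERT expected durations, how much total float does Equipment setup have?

te_Order reagents = (7 + 4·9 + 11)/6 = 54/6 = 9
te_Equipment setup = (1 + 4·3 + 5)/6 = 18/6 = 3
te_Calibration = (2 + 4·3 + 10)/6 = 24/6 = 4
te_Sample prep = (3 + 4·6 + 21)/6 = 48/6 = 8
te_Run assay = (8 + 4·11 + 14)/6 = 66/6 = 11
te_Incubation = (5 + 4·7 + 9)/6 = 42/6 = 7
te_Imaging = (1 + 4·6 + 11)/6 = 36/6 = 6
te_Data extraction = (1 + 4·5 + 15)/6 = 36/6 = 6

Forward pass:
ES_Order reagents = 0; EF_Order reagents = 9
ES_Equipment setup = 0; EF_Equipment setup = 3
ES_Calibration = 9; EF_Calibration = 9+4 = 13
ES_Sample prep = max(EF_Order reagents=9, EF_Equipment setup=3) = 9; EF_Sample prep = 9+8 = 17
ES_Run assay = 17; EF_Run assay = 17+11 = 28
ES_Incubation = 3; EF_Incubation = 3+7 = 10
ES_Imaging = 17; EF_Imaging = 17+6 = 23
ES_Data extraction = max(EF_Calibration=13, EF_Run assay=28, EF_Incubation=10, EF_Imaging=23) = 28; EF_Data extraction = 28+6 = 34
Expected project duration μ = 34 days. Critical path: Order reagents → Sample prep → Run assay → Data extraction.

Backward pass:
LF_Data extraction = 34; LS_Data extraction = 34−6 = 28
LF_Imaging = LS_Data extraction = 28; LS_Imaging = 28−6 = 22
LF_Incubation = LS_Data extraction = 28; LS_Incubation = 28−7 = 21
LF_Run assay = LS_Data extraction = 28; LS_Run assay = 28−11 = 17
LF_Sample prep = min(LS_Run assay=17, LS_Imaging=22) = 17; LS_Sample prep = 17−8 = 9
LF_Calibration = LS_Data extraction = 28; LS_Calibration = 28−4 = 24
LF_Equipment setup = min(LS_Sample prep=9, LS_Incubation=21) = 9; LS_Equipment setup = 9−3 = 6
LF_Order reagents = min(LS_Calibration=24, LS_Sample prep=9) = 9; LS_Order reagents = 9−9 = 0
Slack_Equipment setup = LS_Equipment setup − ES_Equipment setup = 6 − 0 = 6

6 days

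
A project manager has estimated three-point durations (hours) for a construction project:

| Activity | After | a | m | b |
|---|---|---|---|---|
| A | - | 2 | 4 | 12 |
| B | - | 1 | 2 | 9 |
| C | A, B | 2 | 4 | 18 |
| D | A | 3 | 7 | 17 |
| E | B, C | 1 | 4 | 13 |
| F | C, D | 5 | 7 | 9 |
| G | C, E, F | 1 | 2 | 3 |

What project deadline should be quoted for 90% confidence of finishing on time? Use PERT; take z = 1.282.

25.8 hours

te_A = (2 + 4·4 + 12)/6 = 30/6 = 5; σ²_A = ((12−2)/6)² = 2.778
te_B = (1 + 4·2 + 9)/6 = 18/6 = 3; σ²_B = ((9−1)/6)² = 1.778
te_C = (2 + 4·4 + 18)/6 = 36/6 = 6; σ²_C = ((18−2)/6)² = 7.111
te_D = (3 + 4·7 + 17)/6 = 48/6 = 8; σ²_D = ((17−3)/6)² = 5.444
te_E = (1 + 4·4 + 13)/6 = 30/6 = 5; σ²_E = ((13−1)/6)² = 4.000
te_F = (5 + 4·7 + 9)/6 = 42/6 = 7; σ²_F = ((9−5)/6)² = 0.444
te_G = (1 + 4·2 + 3)/6 = 12/6 = 2; σ²_G = ((3−1)/6)² = 0.111

Forward pass:
ES_A = 0; EF_A = 5
ES_B = 0; EF_B = 3
ES_C = max(EF_A=5, EF_B=3) = 5; EF_C = 5+6 = 11
ES_D = 5; EF_D = 5+8 = 13
ES_E = max(EF_B=3, EF_C=11) = 11; EF_E = 11+5 = 16
ES_F = max(EF_C=11, EF_D=13) = 13; EF_F = 13+7 = 20
ES_G = max(EF_C=11, EF_E=16, EF_F=20) = 20; EF_G = 20+2 = 22
Expected project duration μ = 22 hours. Critical path: A → D → F → G.

Variance along critical path = 2.778 + 5.444 + 0.444 + 0.111 = 8.778; σ = 2.963 hours.
D = μ + z·σ = 22 + 1.282·2.963 = 25.8 hours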